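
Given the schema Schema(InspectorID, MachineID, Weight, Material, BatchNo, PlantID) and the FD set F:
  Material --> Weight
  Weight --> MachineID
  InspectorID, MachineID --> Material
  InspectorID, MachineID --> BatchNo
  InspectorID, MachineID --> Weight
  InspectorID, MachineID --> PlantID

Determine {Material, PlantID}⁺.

{MachineID, Material, PlantID, Weight}

Start with {Material, PlantID}.
Material --> Weight applies; add {Weight} → now {Material, PlantID, Weight}.
Weight --> MachineID applies; add {MachineID} → now {MachineID, Material, PlantID, Weight}.
No further FD applies.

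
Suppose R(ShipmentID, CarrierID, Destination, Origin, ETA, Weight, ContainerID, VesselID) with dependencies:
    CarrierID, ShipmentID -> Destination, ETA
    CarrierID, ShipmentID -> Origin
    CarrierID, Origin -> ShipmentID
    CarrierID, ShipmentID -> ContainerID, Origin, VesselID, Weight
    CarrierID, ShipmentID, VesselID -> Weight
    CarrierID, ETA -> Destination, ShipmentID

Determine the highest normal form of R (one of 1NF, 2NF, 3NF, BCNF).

BCNF

Candidate keys: {CarrierID, ETA}, {CarrierID, Origin}, {CarrierID, ShipmentID}. Prime attributes: {CarrierID, ETA, Origin, ShipmentID}.
Every FD has a superkey on the left, so the relation is in BCNF.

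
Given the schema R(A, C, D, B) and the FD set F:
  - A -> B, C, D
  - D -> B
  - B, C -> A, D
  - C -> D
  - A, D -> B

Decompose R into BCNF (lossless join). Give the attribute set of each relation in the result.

{A, C, D}; {B, D}

Candidate keys of the original relation: {A}, {C}.
{A, B, C, D}: {D} determines {B, D} here but is not a superkey — split on D -> B, giving {B, D} and {A, C, D}.
{B, D} has no BCNF violation.
{A, C, D} has no BCNF violation.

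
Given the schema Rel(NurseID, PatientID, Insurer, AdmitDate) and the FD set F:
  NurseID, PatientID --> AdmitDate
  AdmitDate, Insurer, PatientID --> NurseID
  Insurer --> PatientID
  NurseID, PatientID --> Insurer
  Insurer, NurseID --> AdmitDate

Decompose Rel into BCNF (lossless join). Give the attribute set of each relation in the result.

{AdmitDate, Insurer, NurseID}; {Insurer, PatientID}

Candidate keys of the original relation: {AdmitDate, Insurer}, {Insurer, NurseID}, {NurseID, PatientID}.
In {AdmitDate, Insurer, NurseID, PatientID}, {Insurer} is not a superkey ({Insurer}⁺ restricted to this set is {Insurer, PatientID}), so split on Insurer --> PatientID into {Insurer, PatientID} and {AdmitDate, Insurer, NurseID}.
{Insurer, PatientID} has no BCNF violation.
{AdmitDate, Insurer, NurseID} has no BCNF violation.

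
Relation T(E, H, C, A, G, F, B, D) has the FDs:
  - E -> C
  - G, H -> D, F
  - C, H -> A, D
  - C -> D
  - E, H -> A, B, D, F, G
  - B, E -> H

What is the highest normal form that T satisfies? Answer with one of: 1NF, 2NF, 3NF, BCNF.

Candidate keys: {B, E}, {E, H}. Prime attributes: {B, E, H}.
For E -> C we have {E}⁺ = {C, D, E}; {E} is not a superkey, so BCNF fails.
E -> C determines the non-prime attribute {C} from a non-superkey — 3NF is violated.
{E} is a proper subset of the key {B, E}, and {E}⁺ contains the non-prime attributes {C, D} — a partial dependency, so 2NF is violated.

1NF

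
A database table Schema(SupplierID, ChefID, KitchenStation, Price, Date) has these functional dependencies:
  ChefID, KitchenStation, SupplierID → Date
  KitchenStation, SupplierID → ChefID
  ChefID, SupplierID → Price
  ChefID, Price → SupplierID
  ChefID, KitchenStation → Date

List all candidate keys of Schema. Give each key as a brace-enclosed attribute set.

{ChefID, KitchenStation, Price}, {KitchenStation, SupplierID}

No FD produces {KitchenStation}, so it must be in every candidate key.
{KitchenStation, SupplierID} is a candidate key since {KitchenStation, SupplierID}⁺ = {ChefID, Date, KitchenStation, Price, SupplierID} covers every attribute.
{ChefID, KitchenStation, Price} is a candidate key since {ChefID, KitchenStation, Price}⁺ = {ChefID, Date, KitchenStation, Price, SupplierID} covers every attribute.
Any other superkey properly contains one of these, so there are no further candidate keys.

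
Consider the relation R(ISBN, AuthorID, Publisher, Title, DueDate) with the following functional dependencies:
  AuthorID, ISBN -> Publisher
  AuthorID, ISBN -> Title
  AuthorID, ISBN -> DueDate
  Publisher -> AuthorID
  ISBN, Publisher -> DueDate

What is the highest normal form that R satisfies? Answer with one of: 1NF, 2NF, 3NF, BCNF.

Candidate keys: {AuthorID, ISBN}, {ISBN, Publisher}. Prime attributes: {AuthorID, ISBN, Publisher}.
Publisher -> AuthorID: {Publisher}⁺ = {AuthorID, Publisher}, which is not all of the attributes, so the left side is not a superkey — BCNF is violated.
But every attribute on its right side ({AuthorID}) is prime, and the same holds for every other non-superkey FD, so 3NF still holds.

3NF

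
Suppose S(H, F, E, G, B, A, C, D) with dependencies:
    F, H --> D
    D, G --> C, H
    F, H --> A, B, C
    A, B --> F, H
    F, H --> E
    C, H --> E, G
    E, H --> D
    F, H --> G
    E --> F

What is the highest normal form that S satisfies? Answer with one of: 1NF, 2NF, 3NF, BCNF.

Candidate keys: {A, B}, {C, H}, {D, G}, {E, H}, {F, H}. Prime attributes: {A, B, C, D, E, F, G, H}.
For E --> F we have {E}⁺ = {E, F}; {E} is not a superkey, so BCNF fails.
Its right-hand attributes {F} are all prime, as are those of every other non-superkey FD — the relation is in 3NF.

3NF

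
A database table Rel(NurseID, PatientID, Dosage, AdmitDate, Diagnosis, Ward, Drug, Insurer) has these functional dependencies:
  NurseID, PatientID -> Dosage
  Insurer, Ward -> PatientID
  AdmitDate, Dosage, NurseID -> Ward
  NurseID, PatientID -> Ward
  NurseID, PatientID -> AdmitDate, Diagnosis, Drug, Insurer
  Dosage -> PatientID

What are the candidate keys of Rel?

{NurseID} never appears on the right of any FD, so every key must include it.
{Dosage, NurseID}⁺ = {AdmitDate, Diagnosis, Dosage, Drug, Insurer, NurseID, PatientID, Ward} — all of the relation — so {Dosage, NurseID} is a candidate key.
{NurseID, PatientID}⁺ = {AdmitDate, Diagnosis, Dosage, Drug, Insurer, NurseID, PatientID, Ward} — all of the relation — so {NurseID, PatientID} is a candidate key.
{Insurer, NurseID, Ward}⁺ = {AdmitDate, Diagnosis, Dosage, Drug, Insurer, NurseID, PatientID, Ward} — all of the relation — so {Insurer, NurseID, Ward} is a candidate key.
No proper subset of any of these is a key, and no other minimal superkey exists.

{Dosage, NurseID}, {Insurer, NurseID, Ward}, {NurseID, PatientID}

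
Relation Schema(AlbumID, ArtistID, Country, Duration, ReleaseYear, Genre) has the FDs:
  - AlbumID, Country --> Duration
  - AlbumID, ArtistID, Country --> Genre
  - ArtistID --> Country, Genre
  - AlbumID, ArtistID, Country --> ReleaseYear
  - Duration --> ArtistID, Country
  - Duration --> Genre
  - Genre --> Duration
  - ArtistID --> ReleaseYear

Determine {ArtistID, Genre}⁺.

{ArtistID, Country, Duration, Genre, ReleaseYear}

Start with {ArtistID, Genre}.
ArtistID --> Country, Genre applies; add {Country} → now {ArtistID, Country, Genre}.
Genre --> Duration applies; add {Duration} → now {ArtistID, Country, Duration, Genre}.
ArtistID --> ReleaseYear applies; add {ReleaseYear} → now {ArtistID, Country, Duration, Genre, ReleaseYear}.
No further FD applies.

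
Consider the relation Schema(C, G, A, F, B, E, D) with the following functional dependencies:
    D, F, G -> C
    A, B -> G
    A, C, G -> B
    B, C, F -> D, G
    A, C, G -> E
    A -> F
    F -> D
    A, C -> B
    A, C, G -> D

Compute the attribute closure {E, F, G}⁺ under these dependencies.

Start with {E, F, G}.
F -> D applies; add {D} → now {D, E, F, G}.
D, F, G -> C applies; add {C} → now {C, D, E, F, G}.
No further FD applies.

{C, D, E, F, G}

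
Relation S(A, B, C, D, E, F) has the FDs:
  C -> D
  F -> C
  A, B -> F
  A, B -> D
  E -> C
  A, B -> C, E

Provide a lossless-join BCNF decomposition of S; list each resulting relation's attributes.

Candidate key of the original relation: {A, B}.
{A, B, C, D, E, F}: {C} determines {C, D} here but is not a superkey — split on C -> D, giving {C, D} and {A, B, C, E, F}.
{C, D}: every determinant is a superkey — BCNF.
{A, B, C, E, F}: {F} determines {C, F} here but is not a superkey — split on F -> C, giving {C, F} and {A, B, E, F}.
{C, F}: every determinant is a superkey — BCNF.
{A, B, E, F}: every determinant is a superkey — BCNF.

{A, B, E, F}; {C, D}; {C, F}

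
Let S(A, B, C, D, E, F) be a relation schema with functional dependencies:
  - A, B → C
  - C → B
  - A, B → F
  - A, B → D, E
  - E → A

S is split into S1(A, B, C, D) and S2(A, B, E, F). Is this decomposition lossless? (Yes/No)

Yes

The shared attributes are {A, B} and {A, B}⁺ = {A, B, C, D, E, F}.
Since S1 ⊆ {A, B, C, D, E, F}, the intersection is a superkey of S1; the decomposition is lossless.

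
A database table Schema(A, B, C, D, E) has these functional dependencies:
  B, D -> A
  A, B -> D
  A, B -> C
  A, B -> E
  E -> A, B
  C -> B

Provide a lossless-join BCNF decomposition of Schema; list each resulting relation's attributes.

{A, C, D, E}; {B, C}

Candidate keys of the original relation: {A, B}, {A, C}, {B, D}, {C, D}, {E}.
Within {A, B, C, D, E}: {C}⁺ ∩ {A, B, C, D, E} = {B, C}, not the whole set, so C -> B violates BCNF; decompose into {B, C} and {A, C, D, E}.
{B, C} is in BCNF.
{A, C, D, E} is in BCNF.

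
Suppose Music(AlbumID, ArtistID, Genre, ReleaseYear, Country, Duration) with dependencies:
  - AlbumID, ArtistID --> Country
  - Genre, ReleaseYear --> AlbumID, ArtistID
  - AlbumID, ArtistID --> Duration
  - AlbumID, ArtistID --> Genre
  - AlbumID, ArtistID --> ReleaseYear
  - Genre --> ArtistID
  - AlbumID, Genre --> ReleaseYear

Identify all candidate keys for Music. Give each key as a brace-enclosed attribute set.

{AlbumID, ArtistID}, {AlbumID, Genre}, {Genre, ReleaseYear}

{AlbumID, ArtistID}⁺ = {AlbumID, ArtistID, Country, Duration, Genre, ReleaseYear} — all of the relation — so {AlbumID, ArtistID} is a candidate key.
{AlbumID, Genre}⁺ = {AlbumID, ArtistID, Country, Duration, Genre, ReleaseYear} — all of the relation — so {AlbumID, Genre} is a candidate key.
{Genre, ReleaseYear}⁺ = {AlbumID, ArtistID, Country, Duration, Genre, ReleaseYear} — all of the relation — so {Genre, ReleaseYear} is a candidate key.
No proper subset of any of these is a key, and no other minimal superkey exists.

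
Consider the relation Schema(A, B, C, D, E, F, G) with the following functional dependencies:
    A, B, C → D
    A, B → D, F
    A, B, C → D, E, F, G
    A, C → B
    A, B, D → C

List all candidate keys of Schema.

Attributes never on any right-hand side: {A} — every candidate key must contain it.
{A, B} is a candidate key since {A, B}⁺ = {A, B, C, D, E, F, G} covers every attribute.
{A, C} is a candidate key since {A, C}⁺ = {A, B, C, D, E, F, G} covers every attribute.
These are minimal and exhaustive — every other superkey contains one of them.

{A, B}, {A, C}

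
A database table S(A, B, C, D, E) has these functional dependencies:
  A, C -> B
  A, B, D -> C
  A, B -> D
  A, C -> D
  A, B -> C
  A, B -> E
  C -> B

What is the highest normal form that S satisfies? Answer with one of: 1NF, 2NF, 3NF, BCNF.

Candidate keys: {A, B}, {A, C}. Prime attributes: {A, B, C}.
C -> B: {C}⁺ = {B, C}, which is not all of the attributes, so the left side is not a superkey — BCNF is violated.
Its right-hand attributes {B} are all prime, as are those of every other non-superkey FD — the relation is in 3NF.

3NF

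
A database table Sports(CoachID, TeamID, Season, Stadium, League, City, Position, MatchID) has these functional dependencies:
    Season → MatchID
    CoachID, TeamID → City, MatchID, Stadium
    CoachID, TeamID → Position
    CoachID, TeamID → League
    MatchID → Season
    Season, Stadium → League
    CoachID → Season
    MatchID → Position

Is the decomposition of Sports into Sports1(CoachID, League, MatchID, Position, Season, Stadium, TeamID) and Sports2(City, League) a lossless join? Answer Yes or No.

Common attributes: {League}; their closure is {League}.
The closure covers neither Sports1 nor Sports2 entirely; the join is not lossless.

No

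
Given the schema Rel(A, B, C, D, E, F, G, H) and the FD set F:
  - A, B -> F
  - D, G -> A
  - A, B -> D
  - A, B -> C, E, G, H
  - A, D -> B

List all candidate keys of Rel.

{A, B} is a candidate key since {A, B}⁺ = {A, B, C, D, E, F, G, H} covers every attribute.
{A, D} is a candidate key since {A, D}⁺ = {A, B, C, D, E, F, G, H} covers every attribute.
{D, G} is a candidate key since {D, G}⁺ = {A, B, C, D, E, F, G, H} covers every attribute.
No proper subset of any of these is a key, and no other minimal superkey exists.

{A, B}, {A, D}, {D, G}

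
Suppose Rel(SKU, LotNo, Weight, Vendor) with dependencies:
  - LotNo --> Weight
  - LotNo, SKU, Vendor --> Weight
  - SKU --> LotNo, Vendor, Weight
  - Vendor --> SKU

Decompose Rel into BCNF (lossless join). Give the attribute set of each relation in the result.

{LotNo, SKU, Vendor}; {LotNo, Weight}

Candidate keys of the original relation: {SKU}, {Vendor}.
In {LotNo, SKU, Vendor, Weight}, {LotNo} is not a superkey ({LotNo}⁺ restricted to this set is {LotNo, Weight}), so split on LotNo --> Weight into {LotNo, Weight} and {LotNo, SKU, Vendor}.
{LotNo, Weight}: every determinant is a superkey — BCNF.
{LotNo, SKU, Vendor}: every determinant is a superkey — BCNF.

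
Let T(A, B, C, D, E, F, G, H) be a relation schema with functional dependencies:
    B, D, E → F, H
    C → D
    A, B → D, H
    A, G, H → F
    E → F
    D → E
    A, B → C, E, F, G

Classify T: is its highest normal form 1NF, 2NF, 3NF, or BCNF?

Candidate key: {A, B}. Prime attributes: {A, B}.
B, D, E → F, H breaks BCNF: {B, D, E}⁺ = {B, D, E, F, H}, so {B, D, E} is not a superkey.
B, D, E → F, H determines the non-prime attributes {F, H} from a non-superkey — 3NF is violated.
Checking every proper subset of each key, none determines a non-prime attribute — 2NF is satisfied.

2NF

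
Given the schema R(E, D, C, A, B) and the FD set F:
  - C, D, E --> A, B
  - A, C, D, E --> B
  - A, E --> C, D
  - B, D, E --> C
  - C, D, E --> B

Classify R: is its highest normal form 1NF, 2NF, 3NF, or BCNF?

Candidate keys: {A, E}, {B, D, E}, {C, D, E}. Prime attributes: {A, B, C, D, E}.
Every FD has a superkey on the left, so the relation is in BCNF.

BCNF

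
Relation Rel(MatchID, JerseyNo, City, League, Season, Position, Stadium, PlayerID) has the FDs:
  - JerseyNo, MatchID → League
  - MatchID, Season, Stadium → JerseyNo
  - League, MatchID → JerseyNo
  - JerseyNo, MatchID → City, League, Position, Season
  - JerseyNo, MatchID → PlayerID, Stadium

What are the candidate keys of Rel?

No FD produces {MatchID}, so it must be in every candidate key.
Closure of {JerseyNo, MatchID} is {City, JerseyNo, League, MatchID, PlayerID, Position, Season, Stadium}, the whole schema; {JerseyNo, MatchID} is a candidate key.
Closure of {League, MatchID} is {City, JerseyNo, League, MatchID, PlayerID, Position, Season, Stadium}, the whole schema; {League, MatchID} is a candidate key.
Closure of {MatchID, Season, Stadium} is {City, JerseyNo, League, MatchID, PlayerID, Position, Season, Stadium}, the whole schema; {MatchID, Season, Stadium} is a candidate key.
Any other superkey properly contains one of these, so there are no further candidate keys.

{JerseyNo, MatchID}, {League, MatchID}, {MatchID, Season, Stadium}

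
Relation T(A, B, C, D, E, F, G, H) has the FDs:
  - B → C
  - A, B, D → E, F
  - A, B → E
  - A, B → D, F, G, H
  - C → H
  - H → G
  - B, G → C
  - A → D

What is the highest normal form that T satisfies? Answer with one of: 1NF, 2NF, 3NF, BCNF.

Candidate key: {A, B}. Prime attributes: {A, B}.
B → C: {B}⁺ = {B, C, G, H}, which is not all of the attributes, so the left side is not a superkey — BCNF is violated.
Because {C} is non-prime and the left side of B → C is not a superkey, the relation is not in 3NF.
{A} is a proper subset of the key {A, B}, and {A}⁺ contains the non-prime attribute {D} — a partial dependency, so 2NF is violated.

1NF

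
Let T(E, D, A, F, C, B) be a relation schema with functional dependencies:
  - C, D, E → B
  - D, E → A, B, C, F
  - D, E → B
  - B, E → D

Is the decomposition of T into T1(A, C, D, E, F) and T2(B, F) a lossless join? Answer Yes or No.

Common attributes: {F}; their closure is {F}.
T1 ⊄ {F} and T2 ⊄ {F}, so the split is lossy.

No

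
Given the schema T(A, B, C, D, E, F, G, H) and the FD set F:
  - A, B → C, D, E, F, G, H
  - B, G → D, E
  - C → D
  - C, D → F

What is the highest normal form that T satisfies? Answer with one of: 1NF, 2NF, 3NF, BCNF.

2NF

Candidate key: {A, B}. Prime attributes: {A, B}.
B, G → D, E: {B, G}⁺ = {B, D, E, G}, which is not all of the attributes, so the left side is not a superkey — BCNF is violated.
B, G → D, E has non-prime {D, E} on the right and a non-superkey on the left, so 3NF fails.
No non-prime attribute depends on a proper subset of any candidate key, so 2NF holds.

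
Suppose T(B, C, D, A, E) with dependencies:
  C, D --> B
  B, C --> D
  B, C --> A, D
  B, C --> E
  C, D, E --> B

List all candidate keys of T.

{C} never appears on the right of any FD, so every key must include it.
{B, C}⁺ = {A, B, C, D, E} — all of the relation — so {B, C} is a candidate key.
{C, D}⁺ = {A, B, C, D, E} — all of the relation — so {C, D} is a candidate key.
Any other superkey properly contains one of these, so there are no further candidate keys.

{B, C}, {C, D}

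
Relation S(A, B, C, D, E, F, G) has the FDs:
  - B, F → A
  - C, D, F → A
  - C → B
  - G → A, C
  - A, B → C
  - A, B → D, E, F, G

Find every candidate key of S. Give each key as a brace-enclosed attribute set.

{A, B}, {A, C}, {B, F}, {C, F}, {G}

{G}⁺ = {A, B, C, D, E, F, G}, which is every attribute, so {G} is a candidate key.
{A, B}⁺ = {A, B, C, D, E, F, G}, which is every attribute, so {A, B} is a candidate key.
{A, C}⁺ = {A, B, C, D, E, F, G}, which is every attribute, so {A, C} is a candidate key.
{B, F}⁺ = {A, B, C, D, E, F, G}, which is every attribute, so {B, F} is a candidate key.
{C, F}⁺ = {A, B, C, D, E, F, G}, which is every attribute, so {C, F} is a candidate key.
Any other superkey properly contains one of these, so there are no further candidate keys.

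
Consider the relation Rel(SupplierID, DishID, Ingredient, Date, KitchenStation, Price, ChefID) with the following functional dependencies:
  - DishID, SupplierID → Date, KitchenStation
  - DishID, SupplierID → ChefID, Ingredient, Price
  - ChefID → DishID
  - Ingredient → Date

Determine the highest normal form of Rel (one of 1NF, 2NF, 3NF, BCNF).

Candidate keys: {ChefID, SupplierID}, {DishID, SupplierID}. Prime attributes: {ChefID, DishID, SupplierID}.
ChefID → DishID breaks BCNF: {ChefID}⁺ = {ChefID, DishID}, so {ChefID} is not a superkey.
Ingredient → Date determines the non-prime attribute {Date} from a non-superkey — 3NF is violated.
Checking every proper subset of each key, none determines a non-prime attribute — 2NF is satisfied.

2NF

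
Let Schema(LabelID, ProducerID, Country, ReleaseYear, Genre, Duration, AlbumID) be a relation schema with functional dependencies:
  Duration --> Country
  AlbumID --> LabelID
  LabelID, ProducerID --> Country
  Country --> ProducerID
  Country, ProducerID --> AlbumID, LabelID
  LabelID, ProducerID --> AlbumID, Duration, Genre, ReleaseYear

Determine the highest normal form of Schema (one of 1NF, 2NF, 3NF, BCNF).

3NF

Candidate keys: {AlbumID, ProducerID}, {Country}, {Duration}, {LabelID, ProducerID}. Prime attributes: {AlbumID, Country, Duration, LabelID, ProducerID}.
AlbumID --> LabelID: {AlbumID}⁺ = {AlbumID, LabelID}, which is not all of the attributes, so the left side is not a superkey — BCNF is violated.
Since {LabelID} ⊆ prime attributes and every other non-superkey FD also has a prime right side, the schema is in 3NF.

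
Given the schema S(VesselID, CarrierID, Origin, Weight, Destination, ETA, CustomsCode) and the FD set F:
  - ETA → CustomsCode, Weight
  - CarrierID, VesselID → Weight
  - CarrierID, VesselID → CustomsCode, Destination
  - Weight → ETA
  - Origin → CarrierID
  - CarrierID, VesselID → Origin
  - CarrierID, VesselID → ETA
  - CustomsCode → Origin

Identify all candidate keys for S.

Attributes never on any right-hand side: {VesselID} — every candidate key must contain it.
{CarrierID, VesselID}⁺ = {CarrierID, CustomsCode, Destination, ETA, Origin, VesselID, Weight} — all of the relation — so {CarrierID, VesselID} is a candidate key.
{CustomsCode, VesselID}⁺ = {CarrierID, CustomsCode, Destination, ETA, Origin, VesselID, Weight} — all of the relation — so {CustomsCode, VesselID} is a candidate key.
{ETA, VesselID}⁺ = {CarrierID, CustomsCode, Destination, ETA, Origin, VesselID, Weight} — all of the relation — so {ETA, VesselID} is a candidate key.
{Origin, VesselID}⁺ = {CarrierID, CustomsCode, Destination, ETA, Origin, VesselID, Weight} — all of the relation — so {Origin, VesselID} is a candidate key.
{VesselID, Weight}⁺ = {CarrierID, CustomsCode, Destination, ETA, Origin, VesselID, Weight} — all of the relation — so {VesselID, Weight} is a candidate key.
Any other superkey properly contains one of these, so there are no further candidate keys.

{CarrierID, VesselID}, {CustomsCode, VesselID}, {ETA, VesselID}, {Origin, VesselID}, {VesselID, Weight}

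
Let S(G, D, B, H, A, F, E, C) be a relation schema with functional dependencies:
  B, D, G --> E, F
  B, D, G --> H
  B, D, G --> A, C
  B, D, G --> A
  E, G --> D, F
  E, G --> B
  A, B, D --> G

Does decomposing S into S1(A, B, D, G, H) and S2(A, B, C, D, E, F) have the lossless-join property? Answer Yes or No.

Yes

S1 ∩ S2 = {A, B, D}; its closure under F is {A, B, C, D, E, F, G, H}.
This includes all of S1, so the common attributes are a superkey of S1 — the join is lossless.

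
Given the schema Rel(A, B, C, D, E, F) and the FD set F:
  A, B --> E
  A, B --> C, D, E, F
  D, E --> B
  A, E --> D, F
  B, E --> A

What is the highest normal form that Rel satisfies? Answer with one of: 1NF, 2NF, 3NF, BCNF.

BCNF

Candidate keys: {A, B}, {A, E}, {B, E}, {D, E}. Prime attributes: {A, B, D, E}.
Each dependency's left side is a superkey — BCNF holds.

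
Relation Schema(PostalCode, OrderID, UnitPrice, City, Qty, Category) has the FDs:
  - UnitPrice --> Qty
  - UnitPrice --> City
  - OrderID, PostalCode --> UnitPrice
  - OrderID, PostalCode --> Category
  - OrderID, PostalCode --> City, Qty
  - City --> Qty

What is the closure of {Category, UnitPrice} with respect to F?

Start with {Category, UnitPrice}.
UnitPrice --> Qty applies; add {Qty} → now {Category, Qty, UnitPrice}.
UnitPrice --> City applies; add {City} → now {Category, City, Qty, UnitPrice}.
No further FD applies.

{Category, City, Qty, UnitPrice}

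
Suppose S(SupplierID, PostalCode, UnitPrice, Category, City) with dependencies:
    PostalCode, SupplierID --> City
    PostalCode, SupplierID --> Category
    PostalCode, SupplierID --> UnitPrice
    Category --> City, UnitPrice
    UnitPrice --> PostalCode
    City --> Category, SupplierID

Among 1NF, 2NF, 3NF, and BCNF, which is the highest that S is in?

3NF

Candidate keys: {Category}, {City}, {PostalCode, SupplierID}, {SupplierID, UnitPrice}. Prime attributes: {Category, City, PostalCode, SupplierID, UnitPrice}.
UnitPrice --> PostalCode: {UnitPrice}⁺ = {PostalCode, UnitPrice}, which is not all of the attributes, so the left side is not a superkey — BCNF is violated.
Since {PostalCode} ⊆ prime attributes and every other non-superkey FD also has a prime right side, the schema is in 3NF.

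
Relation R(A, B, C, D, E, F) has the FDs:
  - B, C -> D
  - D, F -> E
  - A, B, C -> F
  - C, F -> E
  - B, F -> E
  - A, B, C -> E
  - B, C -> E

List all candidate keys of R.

No FD produces {A, B, C}, so they must be in every candidate key.
Closure of {A, B, C} is {A, B, C, D, E, F}, the whole schema; {A, B, C} is a candidate key.
No other minimal set has full closure, so this is the only candidate key.

{A, B, C}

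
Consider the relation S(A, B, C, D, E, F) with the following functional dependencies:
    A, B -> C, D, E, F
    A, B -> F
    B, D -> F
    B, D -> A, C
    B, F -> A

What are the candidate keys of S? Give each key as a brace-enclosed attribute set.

{A, B}, {B, D}, {B, F}

Attributes never on any right-hand side: {B} — every candidate key must contain it.
{A, B} is a candidate key since {A, B}⁺ = {A, B, C, D, E, F} covers every attribute.
{B, D} is a candidate key since {B, D}⁺ = {A, B, C, D, E, F} covers every attribute.
{B, F} is a candidate key since {B, F}⁺ = {A, B, C, D, E, F} covers every attribute.
No proper subset of any of these is a key, and no other minimal superkey exists.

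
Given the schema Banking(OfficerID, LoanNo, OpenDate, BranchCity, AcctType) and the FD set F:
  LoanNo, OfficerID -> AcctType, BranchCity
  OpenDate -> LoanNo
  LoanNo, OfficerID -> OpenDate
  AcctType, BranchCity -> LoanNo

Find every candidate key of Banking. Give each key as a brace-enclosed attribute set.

{AcctType, BranchCity, OfficerID}, {LoanNo, OfficerID}, {OfficerID, OpenDate}

No FD produces {OfficerID}, so it must be in every candidate key.
{LoanNo, OfficerID}⁺ = {AcctType, BranchCity, LoanNo, OfficerID, OpenDate}, which is every attribute, so {LoanNo, OfficerID} is a candidate key.
{OfficerID, OpenDate}⁺ = {AcctType, BranchCity, LoanNo, OfficerID, OpenDate}, which is every attribute, so {OfficerID, OpenDate} is a candidate key.
{AcctType, BranchCity, OfficerID}⁺ = {AcctType, BranchCity, LoanNo, OfficerID, OpenDate}, which is every attribute, so {AcctType, BranchCity, OfficerID} is a candidate key.
No proper subset of any of these is a key, and no other minimal superkey exists.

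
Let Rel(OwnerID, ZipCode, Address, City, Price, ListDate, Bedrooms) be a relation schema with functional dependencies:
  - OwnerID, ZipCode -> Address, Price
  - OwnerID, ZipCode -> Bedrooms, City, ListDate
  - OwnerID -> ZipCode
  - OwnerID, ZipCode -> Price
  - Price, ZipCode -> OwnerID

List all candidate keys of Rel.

{OwnerID}, {Price, ZipCode}

Closure of {OwnerID} is {Address, Bedrooms, City, ListDate, OwnerID, Price, ZipCode}, the whole schema; {OwnerID} is a candidate key.
Closure of {Price, ZipCode} is {Address, Bedrooms, City, ListDate, OwnerID, Price, ZipCode}, the whole schema; {Price, ZipCode} is a candidate key.
No proper subset of any of these is a key, and no other minimal superkey exists.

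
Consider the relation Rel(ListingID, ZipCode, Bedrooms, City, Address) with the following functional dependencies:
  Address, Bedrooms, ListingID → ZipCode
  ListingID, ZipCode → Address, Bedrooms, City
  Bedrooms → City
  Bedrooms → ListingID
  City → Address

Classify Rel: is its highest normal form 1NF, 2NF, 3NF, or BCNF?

2NF

Candidate keys: {Bedrooms}, {ListingID, ZipCode}. Prime attributes: {Bedrooms, ListingID, ZipCode}.
For City → Address we have {City}⁺ = {Address, City}; {City} is not a superkey, so BCNF fails.
City → Address determines the non-prime attribute {Address} from a non-superkey — 3NF is violated.
Checking every proper subset of each key, none determines a non-prime attribute — 2NF is satisfied.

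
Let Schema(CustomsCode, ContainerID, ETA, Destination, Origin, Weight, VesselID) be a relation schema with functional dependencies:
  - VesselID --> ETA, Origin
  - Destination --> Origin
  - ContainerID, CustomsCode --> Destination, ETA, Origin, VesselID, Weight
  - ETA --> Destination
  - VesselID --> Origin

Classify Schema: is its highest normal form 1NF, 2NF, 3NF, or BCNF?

Candidate key: {ContainerID, CustomsCode}. Prime attributes: {ContainerID, CustomsCode}.
VesselID --> ETA, Origin: {VesselID}⁺ = {Destination, ETA, Origin, VesselID}, which is not all of the attributes, so the left side is not a superkey — BCNF is violated.
Because {ETA, Origin} are non-prime and the left side of VesselID --> ETA, Origin is not a superkey, the relation is not in 3NF.
No proper subset of a key has a non-prime attribute in its closure, so there is no partial dependency; 2NF holds.

2NF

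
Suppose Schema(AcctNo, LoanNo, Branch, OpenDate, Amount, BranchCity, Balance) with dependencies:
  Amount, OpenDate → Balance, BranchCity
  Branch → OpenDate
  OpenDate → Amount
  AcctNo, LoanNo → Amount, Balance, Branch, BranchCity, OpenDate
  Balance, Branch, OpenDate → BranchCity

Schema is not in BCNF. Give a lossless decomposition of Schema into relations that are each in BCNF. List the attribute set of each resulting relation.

{AcctNo, Branch, LoanNo}; {Amount, Balance, BranchCity, OpenDate}; {Branch, OpenDate}

Candidate key of the original relation: {AcctNo, LoanNo}.
In {AcctNo, Amount, Balance, Branch, BranchCity, LoanNo, OpenDate}, {Amount, OpenDate} is not a superkey ({Amount, OpenDate}⁺ restricted to this set is {Amount, Balance, BranchCity, OpenDate}), so split on Amount, OpenDate → Balance, BranchCity into {Amount, Balance, BranchCity, OpenDate} and {AcctNo, Amount, Branch, LoanNo, OpenDate}.
{Amount, Balance, BranchCity, OpenDate} is in BCNF.
In {AcctNo, Amount, Branch, LoanNo, OpenDate}, {Branch} is not a superkey ({Branch}⁺ restricted to this set is {Amount, Branch, OpenDate}), so split on Branch → Amount, OpenDate into {Amount, Branch, OpenDate} and {AcctNo, Branch, LoanNo}.
In {Amount, Branch, OpenDate}, {OpenDate} is not a superkey ({OpenDate}⁺ restricted to this set is {Amount, OpenDate}), so split on OpenDate → Amount into {Amount, OpenDate} and {Branch, OpenDate}.
{Amount, OpenDate} is in BCNF.
{Branch, OpenDate} is in BCNF.
{AcctNo, Branch, LoanNo} is in BCNF.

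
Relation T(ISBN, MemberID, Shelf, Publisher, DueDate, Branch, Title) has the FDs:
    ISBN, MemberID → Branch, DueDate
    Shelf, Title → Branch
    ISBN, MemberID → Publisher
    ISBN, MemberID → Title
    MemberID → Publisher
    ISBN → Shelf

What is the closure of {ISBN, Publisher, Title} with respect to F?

{Branch, ISBN, Publisher, Shelf, Title}

Start with {ISBN, Publisher, Title}.
ISBN → Shelf applies; add {Shelf} → now {ISBN, Publisher, Shelf, Title}.
Shelf, Title → Branch applies; add {Branch} → now {Branch, ISBN, Publisher, Shelf, Title}.
No further FD applies.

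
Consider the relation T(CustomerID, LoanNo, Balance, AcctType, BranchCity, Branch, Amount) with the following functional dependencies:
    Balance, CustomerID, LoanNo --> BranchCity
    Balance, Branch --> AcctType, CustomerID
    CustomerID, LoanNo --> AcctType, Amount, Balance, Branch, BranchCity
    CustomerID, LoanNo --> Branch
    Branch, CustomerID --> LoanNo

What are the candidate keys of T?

{Balance, Branch}, {Branch, CustomerID}, {CustomerID, LoanNo}

{Balance, Branch} is a candidate key since {Balance, Branch}⁺ = {AcctType, Amount, Balance, Branch, BranchCity, CustomerID, LoanNo} covers every attribute.
{Branch, CustomerID} is a candidate key since {Branch, CustomerID}⁺ = {AcctType, Amount, Balance, Branch, BranchCity, CustomerID, LoanNo} covers every attribute.
{CustomerID, LoanNo} is a candidate key since {CustomerID, LoanNo}⁺ = {AcctType, Amount, Balance, Branch, BranchCity, CustomerID, LoanNo} covers every attribute.
These are minimal and exhaustive — every other superkey contains one of them.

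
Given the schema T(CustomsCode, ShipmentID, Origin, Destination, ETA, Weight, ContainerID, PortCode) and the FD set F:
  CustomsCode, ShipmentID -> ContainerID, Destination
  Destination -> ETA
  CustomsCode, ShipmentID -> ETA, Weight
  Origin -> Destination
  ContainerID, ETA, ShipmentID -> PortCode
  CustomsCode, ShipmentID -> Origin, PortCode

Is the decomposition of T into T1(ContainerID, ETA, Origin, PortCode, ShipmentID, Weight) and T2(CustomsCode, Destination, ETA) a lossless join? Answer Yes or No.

No

The shared attributes are {ETA} and {ETA}⁺ = {ETA}.
The closure covers neither T1 nor T2 entirely; the join is not lossless.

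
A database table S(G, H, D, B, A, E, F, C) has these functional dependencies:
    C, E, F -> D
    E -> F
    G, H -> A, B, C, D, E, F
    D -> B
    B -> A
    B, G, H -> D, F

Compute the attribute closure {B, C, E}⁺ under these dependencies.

{A, B, C, D, E, F}

Start with {B, C, E}.
E -> F applies; add {F} → now {B, C, E, F}.
B -> A applies; add {A} → now {A, B, C, E, F}.
C, E, F -> D applies; add {D} → now {A, B, C, D, E, F}.
No further FD applies.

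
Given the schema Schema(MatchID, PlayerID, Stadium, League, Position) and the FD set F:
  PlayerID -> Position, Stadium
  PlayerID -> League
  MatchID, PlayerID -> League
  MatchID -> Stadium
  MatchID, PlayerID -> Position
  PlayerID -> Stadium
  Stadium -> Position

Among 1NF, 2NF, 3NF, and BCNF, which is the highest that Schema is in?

Candidate key: {MatchID, PlayerID}. Prime attributes: {MatchID, PlayerID}.
PlayerID -> Position, Stadium breaks BCNF: {PlayerID}⁺ = {League, PlayerID, Position, Stadium}, so {PlayerID} is not a superkey.
Because {Position, Stadium} are non-prime and the left side of PlayerID -> Position, Stadium is not a superkey, the relation is not in 3NF.
{MatchID} is a proper subset of the key {MatchID, PlayerID}, and {MatchID}⁺ contains the non-prime attributes {Position, Stadium} — a partial dependency, so 2NF is violated.

1NF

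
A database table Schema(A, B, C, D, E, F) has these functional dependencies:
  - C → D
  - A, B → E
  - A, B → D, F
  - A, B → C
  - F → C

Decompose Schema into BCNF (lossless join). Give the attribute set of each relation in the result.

{A, B, E, F}; {C, D}; {C, F}

Candidate key of the original relation: {A, B}.
{A, B, C, D, E, F}: {C} determines {C, D} here but is not a superkey — split on C → D, giving {C, D} and {A, B, C, E, F}.
{C, D} has no BCNF violation.
{A, B, C, E, F}: {F} determines {C, F} here but is not a superkey — split on F → C, giving {C, F} and {A, B, E, F}.
{C, F} has no BCNF violation.
{A, B, E, F} has no BCNF violation.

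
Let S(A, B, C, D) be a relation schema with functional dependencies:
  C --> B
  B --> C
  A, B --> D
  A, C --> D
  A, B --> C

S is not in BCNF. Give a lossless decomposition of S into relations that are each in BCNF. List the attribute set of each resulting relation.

Candidate keys of the original relation: {A, B}, {A, C}.
In {A, B, C, D}, {C} is not a superkey ({C}⁺ restricted to this set is {B, C}), so split on C --> B into {B, C} and {A, C, D}.
{B, C} has no BCNF violation.
{A, C, D} has no BCNF violation.

{A, C, D}; {B, C}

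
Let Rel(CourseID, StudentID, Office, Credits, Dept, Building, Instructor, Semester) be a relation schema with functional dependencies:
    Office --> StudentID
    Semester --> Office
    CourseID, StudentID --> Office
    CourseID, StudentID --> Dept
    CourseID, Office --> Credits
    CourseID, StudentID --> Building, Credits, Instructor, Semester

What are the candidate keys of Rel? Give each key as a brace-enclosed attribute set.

{CourseID, Office}, {CourseID, Semester}, {CourseID, StudentID}

No FD produces {CourseID}, so it must be in every candidate key.
Closure of {CourseID, Office} is {Building, CourseID, Credits, Dept, Instructor, Office, Semester, StudentID}, the whole schema; {CourseID, Office} is a candidate key.
Closure of {CourseID, Semester} is {Building, CourseID, Credits, Dept, Instructor, Office, Semester, StudentID}, the whole schema; {CourseID, Semester} is a candidate key.
Closure of {CourseID, StudentID} is {Building, CourseID, Credits, Dept, Instructor, Office, Semester, StudentID}, the whole schema; {CourseID, StudentID} is a candidate key.
These are minimal and exhaustive — every other superkey contains one of them.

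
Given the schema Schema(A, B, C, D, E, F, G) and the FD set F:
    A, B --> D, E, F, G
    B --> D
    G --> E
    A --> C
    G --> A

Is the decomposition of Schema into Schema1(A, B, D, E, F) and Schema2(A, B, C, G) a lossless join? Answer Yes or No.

Common attributes: {A, B}; their closure is {A, B, C, D, E, F, G}.
This includes all of Schema1, so the common attributes are a superkey of Schema1 — the join is lossless.

Yes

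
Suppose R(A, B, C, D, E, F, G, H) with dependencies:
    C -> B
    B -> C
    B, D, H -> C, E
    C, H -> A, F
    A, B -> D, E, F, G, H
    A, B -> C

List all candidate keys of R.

{A, B}, {A, C}, {B, H}, {C, H}

Closure of {A, B} is {A, B, C, D, E, F, G, H}, the whole schema; {A, B} is a candidate key.
Closure of {A, C} is {A, B, C, D, E, F, G, H}, the whole schema; {A, C} is a candidate key.
Closure of {B, H} is {A, B, C, D, E, F, G, H}, the whole schema; {B, H} is a candidate key.
Closure of {C, H} is {A, B, C, D, E, F, G, H}, the whole schema; {C, H} is a candidate key.
These are minimal and exhaustive — every other superkey contains one of them.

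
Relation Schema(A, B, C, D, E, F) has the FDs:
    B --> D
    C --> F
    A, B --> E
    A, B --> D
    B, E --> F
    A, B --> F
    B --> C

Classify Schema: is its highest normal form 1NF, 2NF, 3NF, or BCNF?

1NF

Candidate key: {A, B}. Prime attributes: {A, B}.
B --> D: {B}⁺ = {B, C, D, F}, which is not all of the attributes, so the left side is not a superkey — BCNF is violated.
B --> D determines the non-prime attribute {D} from a non-superkey — 3NF is violated.
Since {B} ⊂ {A, B} and {B}⁺ ⊇ {C, D, F} with {C, D, F} non-prime, there is a partial dependency; 2NF fails.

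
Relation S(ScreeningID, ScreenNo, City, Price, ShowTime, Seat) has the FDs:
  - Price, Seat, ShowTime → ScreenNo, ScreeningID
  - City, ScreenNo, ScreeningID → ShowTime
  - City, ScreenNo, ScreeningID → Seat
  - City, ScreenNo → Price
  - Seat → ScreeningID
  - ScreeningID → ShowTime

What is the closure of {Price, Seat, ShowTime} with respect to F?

Start with {Price, Seat, ShowTime}.
Price, Seat, ShowTime → ScreenNo, ScreeningID applies; add {ScreenNo, ScreeningID} → now {Price, ScreenNo, ScreeningID, Seat, ShowTime}.
No further FD applies.

{Price, ScreenNo, ScreeningID, Seat, ShowTime}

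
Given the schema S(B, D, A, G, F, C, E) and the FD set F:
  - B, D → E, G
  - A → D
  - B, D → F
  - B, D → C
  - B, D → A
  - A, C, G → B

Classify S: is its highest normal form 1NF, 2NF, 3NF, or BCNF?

3NF

Candidate keys: {A, B}, {A, C, G}, {B, D}. Prime attributes: {A, B, C, D, G}.
A → D breaks BCNF: {A}⁺ = {A, D}, so {A} is not a superkey.
Its right-hand attributes {D} are all prime, as are those of every other non-superkey FD — the relation is in 3NF.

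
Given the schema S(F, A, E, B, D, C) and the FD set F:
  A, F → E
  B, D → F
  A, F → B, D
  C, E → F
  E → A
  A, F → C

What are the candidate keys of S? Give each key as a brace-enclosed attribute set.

{A, F}⁺ = {A, B, C, D, E, F} — all of the relation — so {A, F} is a candidate key.
{C, E}⁺ = {A, B, C, D, E, F} — all of the relation — so {C, E} is a candidate key.
{E, F}⁺ = {A, B, C, D, E, F} — all of the relation — so {E, F} is a candidate key.
{A, B, D}⁺ = {A, B, C, D, E, F} — all of the relation — so {A, B, D} is a candidate key.
{B, D, E}⁺ = {A, B, C, D, E, F} — all of the relation — so {B, D, E} is a candidate key.
No proper subset of any of these is a key, and no other minimal superkey exists.

{A, B, D}, {A, F}, {B, D, E}, {C, E}, {E, F}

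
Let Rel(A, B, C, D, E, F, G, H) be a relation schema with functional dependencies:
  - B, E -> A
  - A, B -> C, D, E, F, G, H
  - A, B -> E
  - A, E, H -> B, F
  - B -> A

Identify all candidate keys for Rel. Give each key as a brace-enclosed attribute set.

{B}⁺ = {A, B, C, D, E, F, G, H} — all of the relation — so {B} is a candidate key.
{A, E, H}⁺ = {A, B, C, D, E, F, G, H} — all of the relation — so {A, E, H} is a candidate key.
Any other superkey properly contains one of these, so there are no further candidate keys.

{A, E, H}, {B}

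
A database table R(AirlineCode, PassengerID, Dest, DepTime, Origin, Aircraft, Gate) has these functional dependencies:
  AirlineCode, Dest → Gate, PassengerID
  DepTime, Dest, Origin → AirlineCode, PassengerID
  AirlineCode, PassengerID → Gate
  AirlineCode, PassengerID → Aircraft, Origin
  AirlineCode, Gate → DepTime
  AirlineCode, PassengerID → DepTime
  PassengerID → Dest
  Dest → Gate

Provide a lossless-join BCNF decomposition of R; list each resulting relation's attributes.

Candidate keys of the original relation: {AirlineCode, Dest}, {AirlineCode, PassengerID}, {DepTime, Dest, Origin}, {DepTime, Origin, PassengerID}.
In {Aircraft, AirlineCode, DepTime, Dest, Gate, Origin, PassengerID}, {AirlineCode, Gate} is not a superkey ({AirlineCode, Gate}⁺ restricted to this set is {AirlineCode, DepTime, Gate}), so split on AirlineCode, Gate → DepTime into {AirlineCode, DepTime, Gate} and {Aircraft, AirlineCode, Dest, Gate, Origin, PassengerID}.
{AirlineCode, DepTime, Gate} is in BCNF.
In {Aircraft, AirlineCode, Dest, Gate, Origin, PassengerID}, {PassengerID} is not a superkey ({PassengerID}⁺ restricted to this set is {Dest, Gate, PassengerID}), so split on PassengerID → Dest, Gate into {Dest, Gate, PassengerID} and {Aircraft, AirlineCode, Origin, PassengerID}.
In {Dest, Gate, PassengerID}, {Dest} is not a superkey ({Dest}⁺ restricted to this set is {Dest, Gate}), so split on Dest → Gate into {Dest, Gate} and {Dest, PassengerID}.
{Dest, Gate} is in BCNF.
{Dest, PassengerID} is in BCNF.
{Aircraft, AirlineCode, Origin, PassengerID} is in BCNF.

{Aircraft, AirlineCode, Origin, PassengerID}; {AirlineCode, DepTime, Gate}; {Dest, Gate}; {Dest, PassengerID}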